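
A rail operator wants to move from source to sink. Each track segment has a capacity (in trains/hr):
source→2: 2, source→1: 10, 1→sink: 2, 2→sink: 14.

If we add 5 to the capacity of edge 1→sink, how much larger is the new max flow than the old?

Original max flow = 4.
After raising cap(1→sink), augmenting paths through that edge carry 5 more units.
New max flow = 9. Increase = 5.

5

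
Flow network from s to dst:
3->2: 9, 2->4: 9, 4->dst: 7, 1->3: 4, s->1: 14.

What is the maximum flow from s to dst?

Augment s->1->3->2->4->dst: bottleneck 4. Total 4.
No augmenting path remains in the residual graph.

4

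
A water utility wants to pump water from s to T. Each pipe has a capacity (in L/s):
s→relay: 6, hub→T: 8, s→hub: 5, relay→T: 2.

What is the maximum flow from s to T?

7

Augment s→relay→T: bottleneck 2. Total 2.
Augment s→hub→T: bottleneck 5. Total 7.
No augmenting path remains in the residual graph.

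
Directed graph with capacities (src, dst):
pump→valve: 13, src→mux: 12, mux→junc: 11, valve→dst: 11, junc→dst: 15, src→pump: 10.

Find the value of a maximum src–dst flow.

21

Augment src→pump→valve→dst: bottleneck 10. Total 10.
Augment src→mux→junc→dst: bottleneck 11. Total 21.
No augmenting path remains in the residual graph.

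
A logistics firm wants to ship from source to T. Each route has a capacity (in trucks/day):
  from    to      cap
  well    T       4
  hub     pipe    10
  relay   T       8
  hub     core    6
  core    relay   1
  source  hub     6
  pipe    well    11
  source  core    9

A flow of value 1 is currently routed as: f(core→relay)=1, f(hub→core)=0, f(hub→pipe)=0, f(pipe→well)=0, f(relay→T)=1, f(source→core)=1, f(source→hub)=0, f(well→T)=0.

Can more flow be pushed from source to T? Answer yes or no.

Residual path source→hub→pipe→well→T has bottleneck 4 > 0.
Pushing 4 along it raises the flow to 5, so the given flow is not maximum.

Yes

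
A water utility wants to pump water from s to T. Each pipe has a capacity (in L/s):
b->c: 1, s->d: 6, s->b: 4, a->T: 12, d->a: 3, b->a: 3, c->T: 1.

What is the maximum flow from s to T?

Augment s->d->a->T: bottleneck 3. Total 3.
Augment s->b->a->T: bottleneck 3. Total 6.
Augment s->b->c->T: bottleneck 1. Total 7.
No augmenting path remains in the residual graph.

7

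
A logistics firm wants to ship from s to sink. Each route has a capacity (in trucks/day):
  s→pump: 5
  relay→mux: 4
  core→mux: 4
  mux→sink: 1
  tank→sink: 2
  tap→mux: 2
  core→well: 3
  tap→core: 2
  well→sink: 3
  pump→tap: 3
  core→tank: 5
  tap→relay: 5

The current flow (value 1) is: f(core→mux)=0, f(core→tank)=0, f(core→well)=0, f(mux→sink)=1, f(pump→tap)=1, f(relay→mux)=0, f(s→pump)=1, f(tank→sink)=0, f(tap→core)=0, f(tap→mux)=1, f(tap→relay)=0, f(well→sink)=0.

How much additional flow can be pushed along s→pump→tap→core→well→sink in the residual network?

2

Residual capacities along the path: s→pump: 4, pump→tap: 2, tap→core: 2, core→well: 3, well→sink: 3.
Minimum is 2.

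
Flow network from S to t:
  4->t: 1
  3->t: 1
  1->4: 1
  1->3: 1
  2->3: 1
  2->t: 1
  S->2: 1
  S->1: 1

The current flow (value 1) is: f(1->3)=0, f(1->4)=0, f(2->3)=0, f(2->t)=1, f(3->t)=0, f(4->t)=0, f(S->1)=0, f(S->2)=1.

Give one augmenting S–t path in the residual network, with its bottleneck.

S->1->3->t, bottleneck 1

Residual along S->1->3->t: S->1: 1, 1->3: 1, 3->t: 1.
Bottleneck = min = 1.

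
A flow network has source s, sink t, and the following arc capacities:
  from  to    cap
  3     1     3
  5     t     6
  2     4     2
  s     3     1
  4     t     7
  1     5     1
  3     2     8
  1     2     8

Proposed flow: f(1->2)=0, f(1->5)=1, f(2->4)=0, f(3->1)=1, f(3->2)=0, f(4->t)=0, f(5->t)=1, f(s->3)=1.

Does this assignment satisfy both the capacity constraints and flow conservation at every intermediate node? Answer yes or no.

Every edge has 0 ≤ f(e) ≤ cap(e).
At each intermediate node, inflow equals outflow.

Yes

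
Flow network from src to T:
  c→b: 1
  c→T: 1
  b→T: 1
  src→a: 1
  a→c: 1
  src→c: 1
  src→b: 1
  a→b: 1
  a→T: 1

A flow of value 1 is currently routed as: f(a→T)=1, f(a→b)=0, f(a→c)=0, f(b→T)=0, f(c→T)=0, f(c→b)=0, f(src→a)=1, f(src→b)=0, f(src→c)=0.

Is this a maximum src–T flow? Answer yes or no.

No

Residual path src→c→T has bottleneck 1 > 0.
Pushing 1 along it raises the flow to 2, so the given flow is not maximum.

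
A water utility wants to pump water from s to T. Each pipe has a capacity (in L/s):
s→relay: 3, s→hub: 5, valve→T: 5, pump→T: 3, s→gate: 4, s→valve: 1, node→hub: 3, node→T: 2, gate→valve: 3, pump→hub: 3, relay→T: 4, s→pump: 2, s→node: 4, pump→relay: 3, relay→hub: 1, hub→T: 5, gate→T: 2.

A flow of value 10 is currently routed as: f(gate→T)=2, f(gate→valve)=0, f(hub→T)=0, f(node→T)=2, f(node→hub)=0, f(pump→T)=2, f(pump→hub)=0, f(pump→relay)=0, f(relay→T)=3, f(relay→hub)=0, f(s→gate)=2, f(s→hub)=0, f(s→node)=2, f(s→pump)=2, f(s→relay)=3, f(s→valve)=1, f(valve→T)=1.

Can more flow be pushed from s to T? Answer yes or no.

Yes

Residual path s→hub→T has bottleneck 5 > 0.
Pushing 5 along it raises the flow to 15, so the given flow is not maximum.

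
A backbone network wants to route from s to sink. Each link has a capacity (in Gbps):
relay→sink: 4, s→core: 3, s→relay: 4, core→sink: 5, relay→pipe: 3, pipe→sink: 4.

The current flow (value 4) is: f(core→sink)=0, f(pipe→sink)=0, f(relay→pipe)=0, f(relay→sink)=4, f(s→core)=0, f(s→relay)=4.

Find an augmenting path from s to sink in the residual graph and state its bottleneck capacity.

s→core→sink, bottleneck 3

Residual along s→core→sink: s→core: 3, core→sink: 5.
Bottleneck = min = 3.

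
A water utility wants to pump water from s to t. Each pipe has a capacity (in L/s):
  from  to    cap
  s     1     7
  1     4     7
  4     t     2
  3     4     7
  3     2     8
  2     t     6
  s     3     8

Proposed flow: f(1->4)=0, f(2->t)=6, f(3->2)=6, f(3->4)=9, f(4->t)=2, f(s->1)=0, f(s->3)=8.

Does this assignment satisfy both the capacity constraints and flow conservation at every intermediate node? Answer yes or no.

Capacity violated on 3->4: flow 9 > capacity 7.

No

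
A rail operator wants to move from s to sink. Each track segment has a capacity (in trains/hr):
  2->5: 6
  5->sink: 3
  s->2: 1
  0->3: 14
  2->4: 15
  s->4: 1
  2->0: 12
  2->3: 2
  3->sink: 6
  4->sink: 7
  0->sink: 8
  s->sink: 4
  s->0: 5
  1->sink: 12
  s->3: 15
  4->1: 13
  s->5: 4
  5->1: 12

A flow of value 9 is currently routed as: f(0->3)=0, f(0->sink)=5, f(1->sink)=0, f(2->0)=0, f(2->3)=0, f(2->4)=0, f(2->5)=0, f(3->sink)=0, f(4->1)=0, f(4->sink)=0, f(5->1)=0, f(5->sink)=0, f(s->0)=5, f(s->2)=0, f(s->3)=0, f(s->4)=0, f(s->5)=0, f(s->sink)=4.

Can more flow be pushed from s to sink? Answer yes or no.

Yes

Residual path s->5->sink has bottleneck 3 > 0.
Pushing 3 along it raises the flow to 12, so the given flow is not maximum.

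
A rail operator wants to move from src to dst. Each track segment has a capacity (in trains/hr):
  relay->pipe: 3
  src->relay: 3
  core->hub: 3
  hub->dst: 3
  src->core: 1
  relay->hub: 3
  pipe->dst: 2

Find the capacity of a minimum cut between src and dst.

4

Max flow = 4 (via 3 augmenting paths).
In the residual at optimum, the set reachable from src is {src}.
Cut edges: src->core (cap 1), src->relay (cap 3). Sum = 4.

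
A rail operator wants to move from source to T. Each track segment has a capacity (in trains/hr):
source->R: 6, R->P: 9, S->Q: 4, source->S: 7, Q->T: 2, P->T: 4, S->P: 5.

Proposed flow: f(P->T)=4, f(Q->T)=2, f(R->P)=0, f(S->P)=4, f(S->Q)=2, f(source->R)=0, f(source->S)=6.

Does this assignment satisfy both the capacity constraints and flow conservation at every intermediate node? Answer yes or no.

Yes

Every edge has 0 ≤ f(e) ≤ cap(e).
At each intermediate node, inflow equals outflow.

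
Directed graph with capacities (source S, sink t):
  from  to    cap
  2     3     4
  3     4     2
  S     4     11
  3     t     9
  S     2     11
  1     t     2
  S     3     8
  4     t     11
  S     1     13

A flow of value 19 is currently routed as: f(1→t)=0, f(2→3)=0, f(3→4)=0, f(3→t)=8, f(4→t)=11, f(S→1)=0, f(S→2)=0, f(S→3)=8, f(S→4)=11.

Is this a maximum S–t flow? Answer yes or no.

Residual path S→1→t has bottleneck 2 > 0.
Pushing 2 along it raises the flow to 21, so the given flow is not maximum.

No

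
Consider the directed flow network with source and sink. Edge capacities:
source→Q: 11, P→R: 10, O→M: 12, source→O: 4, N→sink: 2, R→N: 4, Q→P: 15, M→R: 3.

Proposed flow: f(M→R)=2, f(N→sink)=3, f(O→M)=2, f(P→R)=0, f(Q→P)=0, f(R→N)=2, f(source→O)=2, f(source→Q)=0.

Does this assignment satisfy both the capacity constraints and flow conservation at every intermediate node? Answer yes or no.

No

Capacity violated on N→sink: flow 3 > capacity 2.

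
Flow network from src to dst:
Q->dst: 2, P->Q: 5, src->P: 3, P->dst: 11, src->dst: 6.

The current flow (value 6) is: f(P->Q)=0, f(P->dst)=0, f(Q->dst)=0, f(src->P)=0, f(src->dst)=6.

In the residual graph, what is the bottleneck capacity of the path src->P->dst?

Residual capacities along the path: src->P: 3, P->dst: 11.
Minimum is 3.

3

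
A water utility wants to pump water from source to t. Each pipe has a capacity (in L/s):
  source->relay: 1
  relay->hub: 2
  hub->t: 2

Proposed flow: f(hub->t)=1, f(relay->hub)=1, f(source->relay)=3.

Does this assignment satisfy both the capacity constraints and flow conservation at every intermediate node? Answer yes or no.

Capacity violated on source->relay: flow 3 > capacity 1.

No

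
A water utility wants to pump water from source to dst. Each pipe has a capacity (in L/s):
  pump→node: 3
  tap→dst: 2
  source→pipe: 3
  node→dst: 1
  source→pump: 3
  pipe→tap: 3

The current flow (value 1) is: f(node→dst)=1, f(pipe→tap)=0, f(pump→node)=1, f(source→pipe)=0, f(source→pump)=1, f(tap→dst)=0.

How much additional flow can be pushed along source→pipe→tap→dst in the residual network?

Residual capacities along the path: source→pipe: 3, pipe→tap: 3, tap→dst: 2.
Minimum is 2.

2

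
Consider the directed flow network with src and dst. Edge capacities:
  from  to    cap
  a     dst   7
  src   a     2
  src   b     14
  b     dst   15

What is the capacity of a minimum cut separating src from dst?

16

Max flow = 16 (via 2 augmenting paths).
In the residual at optimum, the set reachable from src is {src}.
Cut edges: src->a (cap 2), src->b (cap 14). Sum = 16.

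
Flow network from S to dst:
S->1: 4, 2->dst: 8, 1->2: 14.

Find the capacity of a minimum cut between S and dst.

4

Max flow = 4 (via 1 augmenting path).
In the residual at optimum, the set reachable from S is {S}.
Cut edges: S->1 (cap 4). Sum = 4.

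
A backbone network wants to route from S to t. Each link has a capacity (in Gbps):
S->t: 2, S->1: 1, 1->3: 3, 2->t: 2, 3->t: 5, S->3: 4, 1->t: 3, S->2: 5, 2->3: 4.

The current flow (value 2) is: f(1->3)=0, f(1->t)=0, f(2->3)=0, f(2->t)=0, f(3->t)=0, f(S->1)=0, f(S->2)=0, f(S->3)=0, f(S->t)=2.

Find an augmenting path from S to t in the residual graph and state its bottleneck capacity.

Residual along S->1->t: S->1: 1, 1->t: 3.
Bottleneck = min = 1.

S->1->t, bottleneck 1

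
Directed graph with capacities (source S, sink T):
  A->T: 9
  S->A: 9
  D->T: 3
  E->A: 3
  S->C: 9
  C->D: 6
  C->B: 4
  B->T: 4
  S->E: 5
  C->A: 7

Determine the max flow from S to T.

Augment S->A->T: bottleneck 9. Total 9.
Augment S->C->D->T: bottleneck 3. Total 12.
Augment S->C->B->T: bottleneck 4. Total 16.
No augmenting path remains in the residual graph.

16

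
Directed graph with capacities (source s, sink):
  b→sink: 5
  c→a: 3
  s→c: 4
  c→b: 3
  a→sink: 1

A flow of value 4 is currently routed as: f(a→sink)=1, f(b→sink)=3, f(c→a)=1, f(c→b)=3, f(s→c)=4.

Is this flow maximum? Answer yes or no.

Yes

Residual reachable from s: {s}; sink is not reachable.
Saturated cut: s→c with total capacity 4 = current flow value. Flow is maximum.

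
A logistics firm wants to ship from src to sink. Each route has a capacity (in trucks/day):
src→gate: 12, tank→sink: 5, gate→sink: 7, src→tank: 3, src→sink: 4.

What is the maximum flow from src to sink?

14

Augment src→sink: bottleneck 4. Total 4.
Augment src→gate→sink: bottleneck 7. Total 11.
Augment src→tank→sink: bottleneck 3. Total 14.
No augmenting path remains in the residual graph.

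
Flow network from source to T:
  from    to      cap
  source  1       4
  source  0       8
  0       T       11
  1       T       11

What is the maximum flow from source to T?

12

Augment source->0->T: bottleneck 8. Total 8.
Augment source->1->T: bottleneck 4. Total 12.
No augmenting path remains in the residual graph.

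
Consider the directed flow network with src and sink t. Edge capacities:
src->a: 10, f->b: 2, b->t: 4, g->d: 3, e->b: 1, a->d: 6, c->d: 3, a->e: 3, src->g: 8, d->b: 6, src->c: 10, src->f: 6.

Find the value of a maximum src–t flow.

4

Augment src->f->b->t: bottleneck 2. Total 2.
Augment src->a->e->b->t: bottleneck 1. Total 3.
Augment src->a->d->b->t: bottleneck 1. Total 4.
No augmenting path remains in the residual graph.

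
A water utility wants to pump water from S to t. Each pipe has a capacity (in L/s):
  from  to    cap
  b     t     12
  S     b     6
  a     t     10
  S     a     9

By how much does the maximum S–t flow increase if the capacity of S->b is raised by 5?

Original max flow = 15.
After raising cap(S->b), augmenting paths through that edge carry 5 more units.
New max flow = 20. Increase = 5.

5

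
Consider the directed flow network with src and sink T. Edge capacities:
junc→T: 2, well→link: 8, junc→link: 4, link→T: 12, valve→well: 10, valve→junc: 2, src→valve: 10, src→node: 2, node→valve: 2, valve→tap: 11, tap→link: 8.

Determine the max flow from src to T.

Augment src→valve→junc→T: bottleneck 2. Total 2.
Augment src→valve→tap→link→T: bottleneck 8. Total 10.
Augment src→node→valve→well→link→T: bottleneck 2. Total 12.
No augmenting path remains in the residual graph.

12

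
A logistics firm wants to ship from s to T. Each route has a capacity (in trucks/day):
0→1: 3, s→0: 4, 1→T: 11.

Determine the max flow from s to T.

Augment s→0→1→T: bottleneck 3. Total 3.
No augmenting path remains in the residual graph.

3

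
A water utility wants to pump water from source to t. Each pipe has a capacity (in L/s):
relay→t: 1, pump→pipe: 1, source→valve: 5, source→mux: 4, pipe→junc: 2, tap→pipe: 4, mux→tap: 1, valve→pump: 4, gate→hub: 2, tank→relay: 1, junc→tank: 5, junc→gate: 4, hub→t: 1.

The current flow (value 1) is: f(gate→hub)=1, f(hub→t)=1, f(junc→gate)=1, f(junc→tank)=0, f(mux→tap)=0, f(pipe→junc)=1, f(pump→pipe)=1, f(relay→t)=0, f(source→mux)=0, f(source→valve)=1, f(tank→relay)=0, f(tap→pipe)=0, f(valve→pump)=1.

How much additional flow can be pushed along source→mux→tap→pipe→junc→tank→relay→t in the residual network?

1

Residual capacities along the path: source→mux: 4, mux→tap: 1, tap→pipe: 4, pipe→junc: 1, junc→tank: 5, tank→relay: 1, relay→t: 1.
Minimum is 1.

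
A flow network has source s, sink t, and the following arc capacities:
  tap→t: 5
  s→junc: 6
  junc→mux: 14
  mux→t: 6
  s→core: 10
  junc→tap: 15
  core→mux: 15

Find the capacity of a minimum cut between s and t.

Max flow = 11 (via 2 augmenting paths).
In the residual at optimum, the set reachable from s is {core, junc, mux, s, tap}.
Cut edges: mux→t (cap 6), tap→t (cap 5). Sum = 11.

11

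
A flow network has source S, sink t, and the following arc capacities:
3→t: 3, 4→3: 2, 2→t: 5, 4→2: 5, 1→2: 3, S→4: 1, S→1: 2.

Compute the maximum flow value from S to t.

Augment S→1→2→t: bottleneck 2. Total 2.
Augment S→4→2→t: bottleneck 1. Total 3.
No augmenting path remains in the residual graph.

3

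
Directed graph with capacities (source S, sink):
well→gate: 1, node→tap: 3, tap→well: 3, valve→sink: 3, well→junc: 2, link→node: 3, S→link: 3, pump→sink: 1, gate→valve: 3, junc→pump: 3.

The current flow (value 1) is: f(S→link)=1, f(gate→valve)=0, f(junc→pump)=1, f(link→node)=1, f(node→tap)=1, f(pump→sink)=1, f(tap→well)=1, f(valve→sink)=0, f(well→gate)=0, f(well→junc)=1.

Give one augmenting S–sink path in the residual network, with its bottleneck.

S→link→node→tap→well→gate→valve→sink, bottleneck 1

Residual along S→link→node→tap→well→gate→valve→sink: S→link: 2, link→node: 2, node→tap: 2, tap→well: 2, well→gate: 1, gate→valve: 3, valve→sink: 3.
Bottleneck = min = 1.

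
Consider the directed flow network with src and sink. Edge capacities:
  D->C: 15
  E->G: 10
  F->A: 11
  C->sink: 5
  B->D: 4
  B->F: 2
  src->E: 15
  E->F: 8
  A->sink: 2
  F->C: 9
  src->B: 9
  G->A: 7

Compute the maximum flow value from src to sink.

7

Augment src->E->G->A->sink: bottleneck 2. Total 2.
Augment src->E->F->C->sink: bottleneck 5. Total 7.
No augmenting path remains in the residual graph.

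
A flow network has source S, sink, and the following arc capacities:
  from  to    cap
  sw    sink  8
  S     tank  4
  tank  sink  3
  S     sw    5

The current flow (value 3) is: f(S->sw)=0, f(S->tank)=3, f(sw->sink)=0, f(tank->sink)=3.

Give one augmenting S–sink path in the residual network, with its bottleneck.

Residual along S->sw->sink: S->sw: 5, sw->sink: 8.
Bottleneck = min = 5.

S->sw->sink, bottleneck 5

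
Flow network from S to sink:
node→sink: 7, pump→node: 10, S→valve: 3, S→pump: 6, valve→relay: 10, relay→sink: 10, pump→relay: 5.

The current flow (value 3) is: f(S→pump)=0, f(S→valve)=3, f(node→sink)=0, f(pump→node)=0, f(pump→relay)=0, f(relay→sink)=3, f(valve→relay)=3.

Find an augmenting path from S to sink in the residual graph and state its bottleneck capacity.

Residual along S→pump→relay→sink: S→pump: 6, pump→relay: 5, relay→sink: 7.
Bottleneck = min = 5.

S→pump→relay→sink, bottleneck 5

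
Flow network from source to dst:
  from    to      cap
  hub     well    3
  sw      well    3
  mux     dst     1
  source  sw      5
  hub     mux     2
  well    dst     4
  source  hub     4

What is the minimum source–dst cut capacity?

Max flow = 5 (via 3 augmenting paths).
In the residual at optimum, the set reachable from source is {hub, mux, source, sw, well}.
Cut edges: mux→dst (cap 1), well→dst (cap 4). Sum = 5.

5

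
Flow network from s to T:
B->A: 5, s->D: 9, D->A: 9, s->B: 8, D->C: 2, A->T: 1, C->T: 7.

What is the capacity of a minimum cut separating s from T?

3

Max flow = 3 (via 2 augmenting paths).
In the residual at optimum, the set reachable from s is {A, B, D, s}.
Cut edges: D->C (cap 2), A->T (cap 1). Sum = 3.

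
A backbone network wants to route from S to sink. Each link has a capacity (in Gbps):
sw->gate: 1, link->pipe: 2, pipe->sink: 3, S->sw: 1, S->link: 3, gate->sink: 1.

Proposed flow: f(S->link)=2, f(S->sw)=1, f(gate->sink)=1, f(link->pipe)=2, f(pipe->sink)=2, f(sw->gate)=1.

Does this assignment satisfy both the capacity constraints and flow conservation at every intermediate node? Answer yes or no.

Every edge has 0 ≤ f(e) ≤ cap(e).
At each intermediate node, inflow equals outflow.

Yes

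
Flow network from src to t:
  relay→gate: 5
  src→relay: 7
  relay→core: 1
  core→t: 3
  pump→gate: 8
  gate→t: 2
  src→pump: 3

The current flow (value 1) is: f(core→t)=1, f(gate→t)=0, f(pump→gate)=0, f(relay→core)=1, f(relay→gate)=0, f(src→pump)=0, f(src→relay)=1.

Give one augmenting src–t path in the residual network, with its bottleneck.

src→relay→gate→t, bottleneck 2

Residual along src→relay→gate→t: src→relay: 6, relay→gate: 5, gate→t: 2.
Bottleneck = min = 2.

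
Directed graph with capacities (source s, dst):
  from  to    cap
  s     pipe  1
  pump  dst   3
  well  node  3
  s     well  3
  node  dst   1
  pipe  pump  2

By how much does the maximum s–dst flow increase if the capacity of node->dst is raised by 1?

Original max flow = 2.
After raising cap(node->dst), augmenting paths through that edge carry 1 more unit.
New max flow = 3. Increase = 1.

1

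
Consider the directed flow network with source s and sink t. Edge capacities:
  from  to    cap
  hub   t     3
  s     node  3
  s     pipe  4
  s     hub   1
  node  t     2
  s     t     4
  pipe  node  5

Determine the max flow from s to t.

7

Augment s->t: bottleneck 4. Total 4.
Augment s->hub->t: bottleneck 1. Total 5.
Augment s->node->t: bottleneck 2. Total 7.
No augmenting path remains in the residual graph.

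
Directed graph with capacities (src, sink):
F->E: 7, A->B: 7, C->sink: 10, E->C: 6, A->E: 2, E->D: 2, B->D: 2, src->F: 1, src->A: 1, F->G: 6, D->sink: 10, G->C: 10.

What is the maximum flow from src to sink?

2

Augment src->F->G->C->sink: bottleneck 1. Total 1.
Augment src->A->E->C->sink: bottleneck 1. Total 2.
No augmenting path remains in the residual graph.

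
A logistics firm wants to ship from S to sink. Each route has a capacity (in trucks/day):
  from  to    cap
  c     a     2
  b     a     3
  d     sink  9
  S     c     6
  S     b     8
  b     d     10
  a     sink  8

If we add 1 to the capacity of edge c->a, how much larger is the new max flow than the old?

1

Original max flow = 10.
After raising cap(c->a), augmenting paths through that edge carry 1 more unit.
New max flow = 11. Increase = 1.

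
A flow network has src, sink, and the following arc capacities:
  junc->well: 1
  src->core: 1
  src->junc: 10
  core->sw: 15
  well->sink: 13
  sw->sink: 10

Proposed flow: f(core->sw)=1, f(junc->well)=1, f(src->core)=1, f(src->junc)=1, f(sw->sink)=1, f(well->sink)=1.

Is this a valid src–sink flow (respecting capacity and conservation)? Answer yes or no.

Yes

Every edge has 0 ≤ f(e) ≤ cap(e).
At each intermediate node, inflow equals outflow.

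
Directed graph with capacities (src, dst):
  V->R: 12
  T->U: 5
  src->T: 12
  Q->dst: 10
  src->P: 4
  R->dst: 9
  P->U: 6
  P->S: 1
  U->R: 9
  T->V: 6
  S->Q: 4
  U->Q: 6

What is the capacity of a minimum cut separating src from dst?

Max flow = 15 (via 4 augmenting paths).
In the residual at optimum, the set reachable from src is {T, src}.
Cut edges: src->P (cap 4), T->V (cap 6), T->U (cap 5). Sum = 15.

15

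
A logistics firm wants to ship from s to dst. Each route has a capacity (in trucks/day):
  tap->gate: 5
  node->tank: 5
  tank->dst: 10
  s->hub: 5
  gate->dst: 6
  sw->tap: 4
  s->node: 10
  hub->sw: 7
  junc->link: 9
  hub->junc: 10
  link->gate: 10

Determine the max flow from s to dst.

Augment s->node->tank->dst: bottleneck 5. Total 5.
Augment s->hub->sw->tap->gate->dst: bottleneck 4. Total 9.
Augment s->hub->junc->link->gate->dst: bottleneck 1. Total 10.
No augmenting path remains in the residual graph.

10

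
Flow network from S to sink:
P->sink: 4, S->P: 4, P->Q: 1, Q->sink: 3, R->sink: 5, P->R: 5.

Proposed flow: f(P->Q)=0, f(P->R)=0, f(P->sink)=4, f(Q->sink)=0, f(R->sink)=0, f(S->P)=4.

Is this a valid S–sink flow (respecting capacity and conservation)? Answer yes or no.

Every edge has 0 ≤ f(e) ≤ cap(e).
At each intermediate node, inflow equals outflow.

Yes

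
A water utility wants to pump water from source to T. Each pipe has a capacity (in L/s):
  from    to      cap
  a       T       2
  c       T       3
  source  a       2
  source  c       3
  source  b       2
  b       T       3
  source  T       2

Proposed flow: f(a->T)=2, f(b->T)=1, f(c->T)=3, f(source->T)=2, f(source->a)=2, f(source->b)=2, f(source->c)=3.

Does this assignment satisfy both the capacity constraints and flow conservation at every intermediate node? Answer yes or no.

Conservation fails at b: inflow 2 ≠ outflow 1.

No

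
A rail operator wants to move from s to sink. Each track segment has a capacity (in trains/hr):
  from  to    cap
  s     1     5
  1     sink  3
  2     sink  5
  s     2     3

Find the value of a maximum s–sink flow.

Augment s->1->sink: bottleneck 3. Total 3.
Augment s->2->sink: bottleneck 3. Total 6.
No augmenting path remains in the residual graph.

6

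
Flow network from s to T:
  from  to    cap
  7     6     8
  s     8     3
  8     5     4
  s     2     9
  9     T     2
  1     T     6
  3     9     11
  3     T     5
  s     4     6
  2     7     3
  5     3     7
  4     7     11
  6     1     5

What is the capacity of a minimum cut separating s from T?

Max flow = 8 (via 2 augmenting paths).
In the residual at optimum, the set reachable from s is {2, 4, 6, 7, s}.
Cut edges: s→8 (cap 3), 6→1 (cap 5). Sum = 8.

8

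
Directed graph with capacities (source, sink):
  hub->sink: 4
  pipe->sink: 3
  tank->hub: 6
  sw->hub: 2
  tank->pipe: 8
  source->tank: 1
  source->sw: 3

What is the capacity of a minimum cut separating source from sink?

3

Max flow = 3 (via 2 augmenting paths).
In the residual at optimum, the set reachable from source is {source, sw}.
Cut edges: source->tank (cap 1), sw->hub (cap 2). Sum = 3.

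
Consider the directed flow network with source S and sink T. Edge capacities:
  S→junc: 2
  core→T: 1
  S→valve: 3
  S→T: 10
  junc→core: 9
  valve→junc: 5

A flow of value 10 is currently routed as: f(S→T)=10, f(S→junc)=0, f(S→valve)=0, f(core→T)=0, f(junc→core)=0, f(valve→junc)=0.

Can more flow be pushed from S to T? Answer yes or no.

Yes

Residual path S→junc→core→T has bottleneck 1 > 0.
Pushing 1 along it raises the flow to 11, so the given flow is not maximum.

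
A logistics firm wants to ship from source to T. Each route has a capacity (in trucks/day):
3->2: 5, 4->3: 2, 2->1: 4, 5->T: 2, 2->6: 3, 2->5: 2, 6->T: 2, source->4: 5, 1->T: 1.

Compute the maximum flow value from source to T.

2

Augment source->4->3->2->1->T: bottleneck 1. Total 1.
Augment source->4->3->2->5->T: bottleneck 1. Total 2.
No augmenting path remains in the residual graph.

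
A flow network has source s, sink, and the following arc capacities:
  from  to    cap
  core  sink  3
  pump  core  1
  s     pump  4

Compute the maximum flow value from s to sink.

Augment s->pump->core->sink: bottleneck 1. Total 1.
No augmenting path remains in the residual graph.

1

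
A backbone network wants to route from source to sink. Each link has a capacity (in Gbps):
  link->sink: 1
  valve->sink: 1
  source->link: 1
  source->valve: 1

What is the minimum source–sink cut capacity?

2

Max flow = 2 (via 2 augmenting paths).
In the residual at optimum, the set reachable from source is {source}.
Cut edges: source->valve (cap 1), source->link (cap 1). Sum = 2.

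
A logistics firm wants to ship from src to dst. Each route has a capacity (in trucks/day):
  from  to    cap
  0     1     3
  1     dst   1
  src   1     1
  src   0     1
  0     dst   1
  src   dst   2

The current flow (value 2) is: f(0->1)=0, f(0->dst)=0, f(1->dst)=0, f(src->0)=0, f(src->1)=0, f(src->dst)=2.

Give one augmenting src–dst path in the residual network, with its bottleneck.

Residual along src->0->dst: src->0: 1, 0->dst: 1.
Bottleneck = min = 1.

src->0->dst, bottleneck 1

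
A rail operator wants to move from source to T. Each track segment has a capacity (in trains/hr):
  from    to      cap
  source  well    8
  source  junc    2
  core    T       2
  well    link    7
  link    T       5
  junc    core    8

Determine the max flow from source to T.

7

Augment source→junc→core→T: bottleneck 2. Total 2.
Augment source→well→link→T: bottleneck 5. Total 7.
No augmenting path remains in the residual graph.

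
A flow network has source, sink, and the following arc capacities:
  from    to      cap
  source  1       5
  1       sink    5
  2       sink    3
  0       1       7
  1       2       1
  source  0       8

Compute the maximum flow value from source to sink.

6

Augment source→1→sink: bottleneck 5. Total 5.
Augment source→0→1→2→sink: bottleneck 1. Total 6.
No augmenting path remains in the residual graph.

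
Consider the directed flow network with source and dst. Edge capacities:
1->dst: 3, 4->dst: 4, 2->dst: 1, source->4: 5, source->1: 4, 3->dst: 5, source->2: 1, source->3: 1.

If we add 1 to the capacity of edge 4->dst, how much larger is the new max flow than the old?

1

Original max flow = 9.
After raising cap(4->dst), augmenting paths through that edge carry 1 more unit.
New max flow = 10. Increase = 1.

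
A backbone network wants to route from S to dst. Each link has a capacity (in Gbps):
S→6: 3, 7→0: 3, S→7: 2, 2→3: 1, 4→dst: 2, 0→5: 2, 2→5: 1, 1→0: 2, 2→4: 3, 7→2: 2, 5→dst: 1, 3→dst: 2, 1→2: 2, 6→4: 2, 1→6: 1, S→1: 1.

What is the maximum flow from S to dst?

Augment S→6→4→dst: bottleneck 2. Total 2.
Augment S→7→2→5→dst: bottleneck 1. Total 3.
Augment S→7→2→3→dst: bottleneck 1. Total 4.
No augmenting path remains in the residual graph.

4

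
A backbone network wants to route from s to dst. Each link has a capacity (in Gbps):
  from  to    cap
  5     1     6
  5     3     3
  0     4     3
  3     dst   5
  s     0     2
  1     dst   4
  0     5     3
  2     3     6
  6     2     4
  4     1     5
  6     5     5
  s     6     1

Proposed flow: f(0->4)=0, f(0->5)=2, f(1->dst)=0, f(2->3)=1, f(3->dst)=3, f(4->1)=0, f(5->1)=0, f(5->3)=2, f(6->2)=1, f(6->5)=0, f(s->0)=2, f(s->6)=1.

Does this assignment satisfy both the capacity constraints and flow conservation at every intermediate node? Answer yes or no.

Yes

Every edge has 0 ≤ f(e) ≤ cap(e).
At each intermediate node, inflow equals outflow.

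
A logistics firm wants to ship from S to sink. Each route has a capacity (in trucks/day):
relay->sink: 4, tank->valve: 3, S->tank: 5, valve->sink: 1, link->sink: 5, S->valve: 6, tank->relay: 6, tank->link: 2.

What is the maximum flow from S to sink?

6

Augment S->valve->sink: bottleneck 1. Total 1.
Augment S->tank->link->sink: bottleneck 2. Total 3.
Augment S->tank->relay->sink: bottleneck 3. Total 6.
No augmenting path remains in the residual graph.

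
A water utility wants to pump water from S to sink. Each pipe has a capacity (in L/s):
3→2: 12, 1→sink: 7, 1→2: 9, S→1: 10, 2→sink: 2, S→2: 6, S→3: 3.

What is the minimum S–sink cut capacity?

9

Max flow = 9 (via 2 augmenting paths).
In the residual at optimum, the set reachable from S is {1, 2, 3, S}.
Cut edges: 1→sink (cap 7), 2→sink (cap 2). Sum = 9.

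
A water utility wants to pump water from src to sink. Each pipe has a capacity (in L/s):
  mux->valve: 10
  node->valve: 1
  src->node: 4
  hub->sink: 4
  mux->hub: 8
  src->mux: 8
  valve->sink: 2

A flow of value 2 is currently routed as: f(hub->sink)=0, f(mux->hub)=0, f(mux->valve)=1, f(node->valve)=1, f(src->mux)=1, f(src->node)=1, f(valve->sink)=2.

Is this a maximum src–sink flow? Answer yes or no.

No

Residual path src->mux->hub->sink has bottleneck 4 > 0.
Pushing 4 along it raises the flow to 6, so the given flow is not maximum.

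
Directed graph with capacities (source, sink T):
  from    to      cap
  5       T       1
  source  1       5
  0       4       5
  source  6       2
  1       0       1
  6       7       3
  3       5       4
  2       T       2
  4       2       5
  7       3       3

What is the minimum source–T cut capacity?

2

Max flow = 2 (via 2 augmenting paths).
In the residual at optimum, the set reachable from source is {1, 3, 5, 6, 7, source}.
Cut edges: 1->0 (cap 1), 5->T (cap 1). Sum = 2.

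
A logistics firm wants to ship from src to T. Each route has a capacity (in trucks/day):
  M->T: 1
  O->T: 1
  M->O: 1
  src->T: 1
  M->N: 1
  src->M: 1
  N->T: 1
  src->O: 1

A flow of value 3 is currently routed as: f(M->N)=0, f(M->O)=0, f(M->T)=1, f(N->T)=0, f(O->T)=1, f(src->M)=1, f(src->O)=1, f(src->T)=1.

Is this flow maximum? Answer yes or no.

Residual reachable from src: {src}; T is not reachable.
Saturated cut: src->M, src->O, src->T with total capacity 3 = current flow value. Flow is maximum.

Yes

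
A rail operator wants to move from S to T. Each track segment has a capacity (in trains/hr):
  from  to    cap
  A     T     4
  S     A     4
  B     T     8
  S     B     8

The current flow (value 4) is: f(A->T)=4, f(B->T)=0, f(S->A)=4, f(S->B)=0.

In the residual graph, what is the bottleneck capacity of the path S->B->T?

8

Residual capacities along the path: S->B: 8, B->T: 8.
Minimum is 8.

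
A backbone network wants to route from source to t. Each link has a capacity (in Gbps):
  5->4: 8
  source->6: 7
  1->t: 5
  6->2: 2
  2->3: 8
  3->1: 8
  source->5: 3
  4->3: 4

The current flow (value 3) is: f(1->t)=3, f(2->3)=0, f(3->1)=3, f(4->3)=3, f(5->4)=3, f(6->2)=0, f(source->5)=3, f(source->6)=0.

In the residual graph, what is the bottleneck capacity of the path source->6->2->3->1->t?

2

Residual capacities along the path: source->6: 7, 6->2: 2, 2->3: 8, 3->1: 5, 1->t: 2.
Minimum is 2.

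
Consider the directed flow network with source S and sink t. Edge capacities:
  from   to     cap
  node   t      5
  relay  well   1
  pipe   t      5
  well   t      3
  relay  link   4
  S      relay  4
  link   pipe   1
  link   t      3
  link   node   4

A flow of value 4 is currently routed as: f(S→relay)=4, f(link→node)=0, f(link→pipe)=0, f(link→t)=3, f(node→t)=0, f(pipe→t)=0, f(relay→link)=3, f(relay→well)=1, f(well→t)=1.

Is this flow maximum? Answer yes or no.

Residual reachable from S: {S}; t is not reachable.
Saturated cut: S→relay with total capacity 4 = current flow value. Flow is maximum.

Yes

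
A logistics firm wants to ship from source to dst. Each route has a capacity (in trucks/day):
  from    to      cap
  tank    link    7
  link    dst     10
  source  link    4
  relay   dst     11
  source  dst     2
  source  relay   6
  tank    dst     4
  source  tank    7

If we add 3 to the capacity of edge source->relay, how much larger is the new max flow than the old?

3

Original max flow = 19.
After raising cap(source->relay), augmenting paths through that edge carry 3 more units.
New max flow = 22. Increase = 3.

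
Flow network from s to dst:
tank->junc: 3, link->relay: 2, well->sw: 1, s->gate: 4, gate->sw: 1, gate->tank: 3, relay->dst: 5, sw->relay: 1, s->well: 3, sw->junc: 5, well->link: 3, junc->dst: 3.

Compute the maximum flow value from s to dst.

6

Augment s->gate->tank->junc->dst: bottleneck 3. Total 3.
Augment s->gate->sw->relay->dst: bottleneck 1. Total 4.
Augment s->well->link->relay->dst: bottleneck 2. Total 6.
No augmenting path remains in the residual graph.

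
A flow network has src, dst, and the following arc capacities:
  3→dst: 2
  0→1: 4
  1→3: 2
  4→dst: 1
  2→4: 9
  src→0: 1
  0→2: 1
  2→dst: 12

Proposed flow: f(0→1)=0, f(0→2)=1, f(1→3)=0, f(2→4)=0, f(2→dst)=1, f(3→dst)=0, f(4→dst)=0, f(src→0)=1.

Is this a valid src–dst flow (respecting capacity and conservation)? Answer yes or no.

Every edge has 0 ≤ f(e) ≤ cap(e).
At each intermediate node, inflow equals outflow.

Yes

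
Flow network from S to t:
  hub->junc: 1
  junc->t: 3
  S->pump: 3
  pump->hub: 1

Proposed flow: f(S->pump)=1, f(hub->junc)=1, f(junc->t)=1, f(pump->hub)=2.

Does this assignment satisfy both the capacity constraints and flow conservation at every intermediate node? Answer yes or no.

No

Capacity violated on pump->hub: flow 2 > capacity 1.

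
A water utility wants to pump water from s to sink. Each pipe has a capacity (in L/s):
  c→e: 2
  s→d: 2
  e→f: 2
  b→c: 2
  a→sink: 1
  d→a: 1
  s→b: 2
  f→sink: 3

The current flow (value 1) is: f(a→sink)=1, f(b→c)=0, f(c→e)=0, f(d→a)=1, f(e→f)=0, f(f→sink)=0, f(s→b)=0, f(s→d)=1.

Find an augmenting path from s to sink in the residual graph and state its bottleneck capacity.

Residual along s→b→c→e→f→sink: s→b: 2, b→c: 2, c→e: 2, e→f: 2, f→sink: 3.
Bottleneck = min = 2.

s→b→c→e→f→sink, bottleneck 2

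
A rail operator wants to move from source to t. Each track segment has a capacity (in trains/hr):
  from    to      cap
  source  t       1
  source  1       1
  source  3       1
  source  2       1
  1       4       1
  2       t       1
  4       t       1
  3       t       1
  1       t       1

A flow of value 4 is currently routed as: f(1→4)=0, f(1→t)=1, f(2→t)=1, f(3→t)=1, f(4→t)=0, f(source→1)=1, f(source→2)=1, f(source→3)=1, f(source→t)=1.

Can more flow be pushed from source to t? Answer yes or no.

No

Residual reachable from source: {source}; t is not reachable.
Saturated cut: source→1, source→2, source→3, source→t with total capacity 4 = current flow value. Flow is maximum.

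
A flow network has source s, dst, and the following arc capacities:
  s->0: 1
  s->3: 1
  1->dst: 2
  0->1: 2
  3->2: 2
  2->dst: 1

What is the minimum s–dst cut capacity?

2

Max flow = 2 (via 2 augmenting paths).
In the residual at optimum, the set reachable from s is {s}.
Cut edges: s->0 (cap 1), s->3 (cap 1). Sum = 2.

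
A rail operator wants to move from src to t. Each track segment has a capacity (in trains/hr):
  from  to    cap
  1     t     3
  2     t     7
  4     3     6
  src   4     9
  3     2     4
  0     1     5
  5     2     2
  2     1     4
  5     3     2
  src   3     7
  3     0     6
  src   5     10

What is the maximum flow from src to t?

9

Augment src->5->2->t: bottleneck 2. Total 2.
Augment src->3->2->t: bottleneck 4. Total 6.
Augment src->3->0->1->t: bottleneck 3. Total 9.
No augmenting path remains in the residual graph.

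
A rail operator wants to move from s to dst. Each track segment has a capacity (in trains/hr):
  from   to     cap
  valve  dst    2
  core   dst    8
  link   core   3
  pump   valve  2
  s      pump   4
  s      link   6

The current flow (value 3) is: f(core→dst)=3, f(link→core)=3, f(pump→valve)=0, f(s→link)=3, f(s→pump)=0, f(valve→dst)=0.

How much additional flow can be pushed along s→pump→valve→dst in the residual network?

2

Residual capacities along the path: s→pump: 4, pump→valve: 2, valve→dst: 2.
Minimum is 2.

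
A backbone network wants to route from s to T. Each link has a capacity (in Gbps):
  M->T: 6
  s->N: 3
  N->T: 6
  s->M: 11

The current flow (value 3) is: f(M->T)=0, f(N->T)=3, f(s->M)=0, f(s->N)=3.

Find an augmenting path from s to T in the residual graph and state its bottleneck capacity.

s->M->T, bottleneck 6

Residual along s->M->T: s->M: 11, M->T: 6.
Bottleneck = min = 6.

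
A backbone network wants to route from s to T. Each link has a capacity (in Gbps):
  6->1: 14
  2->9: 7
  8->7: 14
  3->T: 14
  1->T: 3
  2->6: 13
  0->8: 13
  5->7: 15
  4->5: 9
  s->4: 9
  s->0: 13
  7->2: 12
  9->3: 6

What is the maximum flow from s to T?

9

Augment s->0->8->7->2->6->1->T: bottleneck 3. Total 3.
Augment s->0->8->7->2->9->3->T: bottleneck 6. Total 9.
No augmenting path remains in the residual graph.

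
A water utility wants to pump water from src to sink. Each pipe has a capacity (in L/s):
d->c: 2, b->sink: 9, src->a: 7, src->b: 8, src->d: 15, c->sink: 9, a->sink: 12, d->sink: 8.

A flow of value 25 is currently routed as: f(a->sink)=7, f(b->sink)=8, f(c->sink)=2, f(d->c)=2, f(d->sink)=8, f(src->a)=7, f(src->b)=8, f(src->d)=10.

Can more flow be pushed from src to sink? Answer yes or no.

Residual reachable from src: {d, src}; sink is not reachable.
Saturated cut: src->a, src->b, d->c, d->sink with total capacity 25 = current flow value. Flow is maximum.

No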